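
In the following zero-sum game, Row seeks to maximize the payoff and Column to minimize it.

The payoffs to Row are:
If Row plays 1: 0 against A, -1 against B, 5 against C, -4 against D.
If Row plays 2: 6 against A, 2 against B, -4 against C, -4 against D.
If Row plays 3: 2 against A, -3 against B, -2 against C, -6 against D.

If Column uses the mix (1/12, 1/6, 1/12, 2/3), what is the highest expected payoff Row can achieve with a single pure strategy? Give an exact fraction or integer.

-13/6

1: (0)·(1/12) + (-1)·(1/6) + (5)·(1/12) + (-4)·(2/3) = -29/12.
2: (6)·(1/12) + (2)·(1/6) + (-4)·(1/12) + (-4)·(2/3) = -13/6.
3: (2)·(1/12) + (-3)·(1/6) + (-2)·(1/12) + (-6)·(2/3) = -9/2.
The best pure response is 2 with expected payoff -13/6.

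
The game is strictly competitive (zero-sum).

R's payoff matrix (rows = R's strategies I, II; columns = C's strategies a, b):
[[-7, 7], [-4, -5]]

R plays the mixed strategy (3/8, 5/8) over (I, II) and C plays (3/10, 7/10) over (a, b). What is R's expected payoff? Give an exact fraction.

-151/80

Against (3/10, 7/10), each row's expected payoff is I: 14/5; II: -47/10.
Taking the (3/8, 5/8)-weighted average: (3/8)·(14/5) + (5/8)·(-47/10) = -151/80.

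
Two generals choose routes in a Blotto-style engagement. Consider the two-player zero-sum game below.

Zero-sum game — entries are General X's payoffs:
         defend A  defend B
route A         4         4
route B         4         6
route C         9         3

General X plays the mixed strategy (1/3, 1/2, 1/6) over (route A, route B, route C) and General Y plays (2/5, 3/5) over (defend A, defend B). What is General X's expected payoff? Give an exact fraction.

Against (2/5, 3/5), each row's expected payoff is route A: 4; route B: 26/5; route C: 27/5.
Taking the (1/3, 1/2, 1/6)-weighted average: (1/3)·(4) + (1/2)·(26/5) + (1/6)·(27/5) = 29/6.

29/6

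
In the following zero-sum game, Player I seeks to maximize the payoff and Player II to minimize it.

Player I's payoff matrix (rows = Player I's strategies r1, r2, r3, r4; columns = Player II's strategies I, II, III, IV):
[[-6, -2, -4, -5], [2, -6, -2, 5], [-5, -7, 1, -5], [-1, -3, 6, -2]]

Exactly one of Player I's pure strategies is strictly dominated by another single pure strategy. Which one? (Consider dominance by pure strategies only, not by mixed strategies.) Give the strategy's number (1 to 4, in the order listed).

Compare r3 with r4: -1 > -5, -3 > -7, 6 > 1, -2 > -5.
So r4 strictly dominates r3 for Player I; r3 is strictly dominated.

3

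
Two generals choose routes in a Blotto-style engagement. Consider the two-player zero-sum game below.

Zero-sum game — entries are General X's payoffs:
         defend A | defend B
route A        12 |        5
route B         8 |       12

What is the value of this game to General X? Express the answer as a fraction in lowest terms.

104/11

Row minima are 5 and 8, so General X's maximin is 8; column maxima are 12 and 12, so General Y's minimax is 12. These differ, so the equilibrium is in mixed strategies.
Let General X play route A with probability p. General Y is indifferent when 12p + 8(1−p) = 5p + 12(1−p), giving p = 4/11.
Let General Y play defend A with probability q. General X is indifferent when 12q + 5(1−q) = 8q + 12(1−q), giving q = 7/11.
The value is 12·(7/11) + (5)·(4/11) = 104/11.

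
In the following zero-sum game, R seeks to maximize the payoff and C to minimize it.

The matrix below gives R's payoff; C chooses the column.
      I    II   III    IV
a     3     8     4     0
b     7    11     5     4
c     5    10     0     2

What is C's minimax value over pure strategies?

4

The worst case (largest entry) in each column is I: 7, II: 11, III: 5, IV: 4.
The best (smallest) of these is 4.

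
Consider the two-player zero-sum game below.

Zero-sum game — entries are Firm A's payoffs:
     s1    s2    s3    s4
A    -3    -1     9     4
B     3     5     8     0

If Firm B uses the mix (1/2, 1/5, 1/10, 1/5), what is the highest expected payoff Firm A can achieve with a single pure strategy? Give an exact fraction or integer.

33/10

A: (-3)·(1/2) + (-1)·(1/5) + (9)·(1/10) + (4)·(1/5) = 0.
B: (3)·(1/2) + (5)·(1/5) + (8)·(1/10) + (0)·(1/5) = 33/10.
The best pure response is B with expected payoff 33/10.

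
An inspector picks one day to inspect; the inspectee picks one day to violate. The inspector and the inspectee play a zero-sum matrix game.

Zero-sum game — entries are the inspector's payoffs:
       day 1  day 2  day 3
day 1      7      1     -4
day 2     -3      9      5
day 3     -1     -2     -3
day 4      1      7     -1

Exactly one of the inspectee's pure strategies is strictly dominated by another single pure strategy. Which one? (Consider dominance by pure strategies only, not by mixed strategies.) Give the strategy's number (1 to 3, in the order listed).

2

The inspectee prefers columns that give the inspector less. Compare day 2 with day 3: -4 < 1, 5 < 9, -3 < -2, -1 < 7.
So day 3 strictly dominates day 2 for the inspectee; day 2 is strictly dominated.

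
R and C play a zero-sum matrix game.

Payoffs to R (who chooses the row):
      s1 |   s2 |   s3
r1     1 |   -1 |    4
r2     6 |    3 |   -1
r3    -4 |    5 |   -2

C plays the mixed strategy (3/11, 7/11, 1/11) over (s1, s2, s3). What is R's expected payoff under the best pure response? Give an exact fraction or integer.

38/11

r1: (1)·(3/11) + (-1)·(7/11) + (4)·(1/11) = 0.
r2: (6)·(3/11) + (3)·(7/11) + (-1)·(1/11) = 38/11.
r3: (-4)·(3/11) + (5)·(7/11) + (-2)·(1/11) = 21/11.
The best pure response is r2 with expected payoff 38/11.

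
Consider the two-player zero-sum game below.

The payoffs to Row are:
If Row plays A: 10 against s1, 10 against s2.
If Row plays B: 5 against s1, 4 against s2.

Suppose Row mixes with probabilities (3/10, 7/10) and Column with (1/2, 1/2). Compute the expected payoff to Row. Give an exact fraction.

123/20

Against (1/2, 1/2), each row's expected payoff is A: 10; B: 9/2.
Taking the (3/10, 7/10)-weighted average: (3/10)·(10) + (7/10)·(9/2) = 123/20.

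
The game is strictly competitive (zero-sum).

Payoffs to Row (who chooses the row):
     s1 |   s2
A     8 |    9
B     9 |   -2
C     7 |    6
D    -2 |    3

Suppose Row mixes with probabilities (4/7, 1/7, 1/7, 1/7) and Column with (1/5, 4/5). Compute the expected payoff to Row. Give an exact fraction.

218/35

Against (1/5, 4/5), each row's expected payoff is A: 44/5; B: 1/5; C: 31/5; D: 2.
Taking the (4/7, 1/7, 1/7, 1/7)-weighted average: (4/7)·(44/5) + (1/7)·(1/5) + (1/7)·(31/5) + (1/7)·(2) = 218/35.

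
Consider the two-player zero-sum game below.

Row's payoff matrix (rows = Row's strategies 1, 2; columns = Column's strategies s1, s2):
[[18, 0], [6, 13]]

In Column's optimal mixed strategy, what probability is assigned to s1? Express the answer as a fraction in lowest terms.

Row minima are 0 and 6, so Row's maximin is 6; column maxima are 18 and 13, so Column's minimax is 13. These differ, so the equilibrium is in mixed strategies.
Let Column play s1 with probability q. Row is indifferent when 18q = 6q + 13(1−q), giving q = 13/25.

13/25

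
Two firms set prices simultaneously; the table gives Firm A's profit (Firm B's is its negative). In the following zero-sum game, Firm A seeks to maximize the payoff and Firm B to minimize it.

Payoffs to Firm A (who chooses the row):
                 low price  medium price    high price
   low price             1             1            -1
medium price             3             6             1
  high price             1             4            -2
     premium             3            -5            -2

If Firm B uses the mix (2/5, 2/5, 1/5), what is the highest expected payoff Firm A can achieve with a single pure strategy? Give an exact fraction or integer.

low price: (1)·(2/5) + (1)·(2/5) + (-1)·(1/5) = 3/5.
medium price: (3)·(2/5) + (6)·(2/5) + (1)·(1/5) = 19/5.
high price: (1)·(2/5) + (4)·(2/5) + (-2)·(1/5) = 8/5.
premium: (3)·(2/5) + (-5)·(2/5) + (-2)·(1/5) = -6/5.
The best pure response is medium price with expected payoff 19/5.

19/5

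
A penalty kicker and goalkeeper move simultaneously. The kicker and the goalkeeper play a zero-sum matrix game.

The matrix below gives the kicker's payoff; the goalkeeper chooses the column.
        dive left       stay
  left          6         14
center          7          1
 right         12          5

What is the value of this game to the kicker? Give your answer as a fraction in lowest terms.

Row center is strictly dominated by row right, so the kicker never plays it.
The remaining 2×2 game on (left, right) × (dive left, stay) has no saddle point. Let the kicker play left with probability p; indifference gives 6p + 12(1−p) = 14p + 5(1−p), so p = 7/15.
Similarly the goalkeeper's optimal q on dive left is 3/5, and the value is 6·(3/5) + (14)·(2/5) = 46/5.

46/5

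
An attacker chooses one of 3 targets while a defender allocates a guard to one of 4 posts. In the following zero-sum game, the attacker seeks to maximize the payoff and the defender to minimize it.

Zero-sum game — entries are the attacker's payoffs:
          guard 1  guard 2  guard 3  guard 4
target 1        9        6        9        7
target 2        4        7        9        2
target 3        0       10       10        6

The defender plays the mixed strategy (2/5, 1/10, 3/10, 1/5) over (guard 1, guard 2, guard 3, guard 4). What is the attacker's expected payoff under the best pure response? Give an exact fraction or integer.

83/10

target 1: (9)·(2/5) + (6)·(1/10) + (9)·(3/10) + (7)·(1/5) = 83/10.
target 2: (4)·(2/5) + (7)·(1/10) + (9)·(3/10) + (2)·(1/5) = 27/5.
target 3: (0)·(2/5) + (10)·(1/10) + (10)·(3/10) + (6)·(1/5) = 26/5.
The best pure response is target 1 with expected payoff 83/10.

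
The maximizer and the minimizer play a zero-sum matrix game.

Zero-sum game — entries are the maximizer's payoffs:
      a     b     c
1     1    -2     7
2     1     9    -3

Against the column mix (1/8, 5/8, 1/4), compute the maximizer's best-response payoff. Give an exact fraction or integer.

5

1: (1)·(1/8) + (-2)·(5/8) + (7)·(1/4) = 5/8.
2: (1)·(1/8) + (9)·(5/8) + (-3)·(1/4) = 5.
The best pure response is 2 with expected payoff 5.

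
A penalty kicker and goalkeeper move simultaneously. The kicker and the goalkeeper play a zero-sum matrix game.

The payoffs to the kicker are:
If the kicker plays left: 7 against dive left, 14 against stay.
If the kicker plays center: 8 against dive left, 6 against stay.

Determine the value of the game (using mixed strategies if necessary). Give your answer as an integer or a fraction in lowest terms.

Row minima are 7 and 6, so the kicker's maximin is 7; column maxima are 8 and 14, so the goalkeeper's minimax is 8. These differ, so the equilibrium is in mixed strategies.
Let the kicker play left with probability p. The goalkeeper is indifferent when 7p + 8(1−p) = 14p + 6(1−p), giving p = 2/9.
Let the goalkeeper play dive left with probability q. The kicker is indifferent when 7q + 14(1−q) = 8q + 6(1−q), giving q = 8/9.
The value is 7·(8/9) + (14)·(1/9) = 70/9.

70/9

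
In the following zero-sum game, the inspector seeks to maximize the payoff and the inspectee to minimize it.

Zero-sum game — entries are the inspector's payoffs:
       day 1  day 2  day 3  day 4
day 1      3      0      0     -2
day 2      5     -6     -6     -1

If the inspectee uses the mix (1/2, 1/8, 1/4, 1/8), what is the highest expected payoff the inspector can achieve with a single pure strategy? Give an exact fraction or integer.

5/4

day 1: (3)·(1/2) + (0)·(1/8) + (0)·(1/4) + (-2)·(1/8) = 5/4.
day 2: (5)·(1/2) + (-6)·(1/8) + (-6)·(1/4) + (-1)·(1/8) = 1/8.
The best pure response is day 1 with expected payoff 5/4.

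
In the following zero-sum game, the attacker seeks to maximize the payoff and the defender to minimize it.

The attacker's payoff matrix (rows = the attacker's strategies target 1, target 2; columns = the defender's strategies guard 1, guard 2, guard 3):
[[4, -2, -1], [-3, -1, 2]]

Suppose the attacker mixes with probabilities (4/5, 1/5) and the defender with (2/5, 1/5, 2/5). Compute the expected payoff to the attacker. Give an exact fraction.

Against (2/5, 1/5, 2/5), each row's expected payoff is target 1: 4/5; target 2: -3/5.
Taking the (4/5, 1/5)-weighted average: (4/5)·(4/5) + (1/5)·(-3/5) = 13/25.

13/25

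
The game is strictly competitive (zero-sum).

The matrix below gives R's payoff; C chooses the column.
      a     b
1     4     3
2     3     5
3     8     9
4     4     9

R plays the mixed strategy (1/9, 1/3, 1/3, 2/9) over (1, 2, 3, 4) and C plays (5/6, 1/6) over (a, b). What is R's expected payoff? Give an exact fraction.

16/3

Against (5/6, 1/6), each row's expected payoff is 1: 23/6; 2: 10/3; 3: 49/6; 4: 29/6.
Taking the (1/9, 1/3, 1/3, 2/9)-weighted average: (1/9)·(23/6) + (1/3)·(10/3) + (1/3)·(49/6) + (2/9)·(29/6) = 16/3.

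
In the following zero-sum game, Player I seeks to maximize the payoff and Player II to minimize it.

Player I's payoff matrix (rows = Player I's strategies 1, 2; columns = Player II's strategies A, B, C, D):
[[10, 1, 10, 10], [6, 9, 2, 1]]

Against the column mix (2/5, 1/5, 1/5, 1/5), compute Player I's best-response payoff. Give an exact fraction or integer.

41/5

1: (10)·(2/5) + (1)·(1/5) + (10)·(1/5) + (10)·(1/5) = 41/5.
2: (6)·(2/5) + (9)·(1/5) + (2)·(1/5) + (1)·(1/5) = 24/5.
The best pure response is 1 with expected payoff 41/5.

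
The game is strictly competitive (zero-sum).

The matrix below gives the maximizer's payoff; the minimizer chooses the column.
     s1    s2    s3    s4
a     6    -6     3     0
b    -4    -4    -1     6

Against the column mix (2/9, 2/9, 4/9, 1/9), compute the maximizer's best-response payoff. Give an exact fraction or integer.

4/3

a: (6)·(2/9) + (-6)·(2/9) + (3)·(4/9) + (0)·(1/9) = 4/3.
b: (-4)·(2/9) + (-4)·(2/9) + (-1)·(4/9) + (6)·(1/9) = -14/9.
The best pure response is a with expected payoff 4/3.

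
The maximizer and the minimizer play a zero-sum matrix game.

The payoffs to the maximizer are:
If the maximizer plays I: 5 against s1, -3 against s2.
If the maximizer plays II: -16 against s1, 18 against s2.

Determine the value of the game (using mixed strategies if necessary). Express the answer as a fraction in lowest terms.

1

Row minima are -3 and -16, so the maximizer's maximin is -3; column maxima are 5 and 18, so the minimizer's minimax is 5. These differ, so the equilibrium is in mixed strategies.
Let the maximizer play I with probability p. The minimizer is indifferent when 5p − 16(1−p) = −3p + 18(1−p), giving p = 17/21.
Let the minimizer play s1 with probability q. The maximizer is indifferent when 5q − 3(1−q) = −16q + 18(1−q), giving q = 1/2.
The value is 5·(1/2) + (-3)·(1/2) = 1.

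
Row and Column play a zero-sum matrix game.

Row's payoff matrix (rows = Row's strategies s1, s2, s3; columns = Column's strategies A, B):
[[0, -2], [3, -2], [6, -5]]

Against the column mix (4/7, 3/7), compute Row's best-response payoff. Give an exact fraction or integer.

s1: (0)·(4/7) + (-2)·(3/7) = -6/7.
s2: (3)·(4/7) + (-2)·(3/7) = 6/7.
s3: (6)·(4/7) + (-5)·(3/7) = 9/7.
The best pure response is s3 with expected payoff 9/7.

9/7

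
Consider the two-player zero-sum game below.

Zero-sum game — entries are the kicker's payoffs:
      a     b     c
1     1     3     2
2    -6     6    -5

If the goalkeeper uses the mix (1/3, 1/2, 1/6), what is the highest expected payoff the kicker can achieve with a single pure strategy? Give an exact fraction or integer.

1: (1)·(1/3) + (3)·(1/2) + (2)·(1/6) = 13/6.
2: (-6)·(1/3) + (6)·(1/2) + (-5)·(1/6) = 1/6.
The best pure response is 1 with expected payoff 13/6.

13/6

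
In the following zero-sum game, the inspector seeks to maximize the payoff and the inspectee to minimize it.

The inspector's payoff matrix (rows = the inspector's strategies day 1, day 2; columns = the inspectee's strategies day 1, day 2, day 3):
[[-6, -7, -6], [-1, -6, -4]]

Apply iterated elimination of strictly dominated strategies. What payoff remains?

-6

Row day 1 is strictly dominated by row day 2 (-1>-6, -6>-7, -4>-6); eliminate day 1.
Column day 1 is strictly dominated by day 2 for the inspectee (-6<-1); eliminate day 1.
Column day 3 is strictly dominated by day 2 for the inspectee (-6<-4); eliminate day 3.
Only (day 2, day 2) remains, with payoff -6.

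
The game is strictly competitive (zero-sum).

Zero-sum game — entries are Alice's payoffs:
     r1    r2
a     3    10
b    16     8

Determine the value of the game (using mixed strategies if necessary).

Row minima are 3 and 8, so Alice's maximin is 8; column maxima are 16 and 10, so Bob's minimax is 10. These differ, so the equilibrium is in mixed strategies.
Let Alice play a with probability p. Bob is indifferent when 3p + 16(1−p) = 10p + 8(1−p), giving p = 8/15.
Let Bob play r1 with probability q. Alice is indifferent when 3q + 10(1−q) = 16q + 8(1−q), giving q = 2/15.
The value is 3·(2/15) + (10)·(13/15) = 136/15.

136/15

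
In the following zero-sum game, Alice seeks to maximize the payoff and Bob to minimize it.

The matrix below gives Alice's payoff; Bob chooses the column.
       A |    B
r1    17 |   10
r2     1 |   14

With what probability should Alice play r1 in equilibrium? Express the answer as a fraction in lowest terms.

13/20

Row minima are 10 and 1, so Alice's maximin is 10; column maxima are 17 and 14, so Bob's minimax is 14. These differ, so the equilibrium is in mixed strategies.
Let Alice play r1 with probability p. Bob is indifferent when 17p + (1−p) = 10p + 14(1−p), giving p = 13/20.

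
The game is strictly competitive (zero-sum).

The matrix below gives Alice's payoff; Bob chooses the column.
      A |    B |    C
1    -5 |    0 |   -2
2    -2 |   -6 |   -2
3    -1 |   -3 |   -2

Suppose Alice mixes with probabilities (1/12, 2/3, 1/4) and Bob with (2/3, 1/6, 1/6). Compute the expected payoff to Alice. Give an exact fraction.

Against (2/3, 1/6, 1/6), each row's expected payoff is 1: -11/3; 2: -8/3; 3: -3/2.
Taking the (1/12, 2/3, 1/4)-weighted average: (1/12)·(-11/3) + (2/3)·(-8/3) + (1/4)·(-3/2) = -59/24.

-59/24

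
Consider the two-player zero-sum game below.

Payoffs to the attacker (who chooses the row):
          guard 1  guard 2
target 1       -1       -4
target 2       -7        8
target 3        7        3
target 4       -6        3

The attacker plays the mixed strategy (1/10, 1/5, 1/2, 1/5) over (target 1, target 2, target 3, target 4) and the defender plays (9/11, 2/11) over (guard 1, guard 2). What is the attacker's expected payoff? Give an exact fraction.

69/55

Against (9/11, 2/11), each row's expected payoff is target 1: -17/11; target 2: -47/11; target 3: 69/11; target 4: -48/11.
Taking the (1/10, 1/5, 1/2, 1/5)-weighted average: (1/10)·(-17/11) + (1/5)·(-47/11) + (1/2)·(69/11) + (1/5)·(-48/11) = 69/55.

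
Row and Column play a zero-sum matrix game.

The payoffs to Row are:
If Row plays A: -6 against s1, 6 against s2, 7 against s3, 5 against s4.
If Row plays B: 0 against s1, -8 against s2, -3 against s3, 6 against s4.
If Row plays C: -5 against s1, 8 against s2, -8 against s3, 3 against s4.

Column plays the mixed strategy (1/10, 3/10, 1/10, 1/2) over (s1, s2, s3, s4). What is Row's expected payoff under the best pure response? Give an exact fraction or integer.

A: (-6)·(1/10) + (6)·(3/10) + (7)·(1/10) + (5)·(1/2) = 22/5.
B: (0)·(1/10) + (-8)·(3/10) + (-3)·(1/10) + (6)·(1/2) = 3/10.
C: (-5)·(1/10) + (8)·(3/10) + (-8)·(1/10) + (3)·(1/2) = 13/5.
The best pure response is A with expected payoff 22/5.

22/5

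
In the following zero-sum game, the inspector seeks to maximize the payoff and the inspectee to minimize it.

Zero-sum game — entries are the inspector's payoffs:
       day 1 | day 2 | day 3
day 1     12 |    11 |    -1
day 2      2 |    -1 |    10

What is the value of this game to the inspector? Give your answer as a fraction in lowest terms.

Column day 1 is strictly dominated by day 2 for the inspectee (it gives the inspector more in every row).
The remaining 2×2 game on (day 1, day 2) × (day 2, day 3) has no saddle point. Let the inspector play day 1 with probability p; indifference gives 11p − (1−p) = −p + 10(1−p), so p = 11/23.
Similarly the inspectee's optimal q on day 2 is 11/23, and the value is 11·(11/23) + (-1)·(12/23) = 109/23.

109/23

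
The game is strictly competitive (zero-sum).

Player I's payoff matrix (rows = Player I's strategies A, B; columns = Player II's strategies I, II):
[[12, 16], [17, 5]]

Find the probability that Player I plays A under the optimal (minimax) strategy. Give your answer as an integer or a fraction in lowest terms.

3/4

Row minima are 12 and 5, so Player I's maximin is 12; column maxima are 17 and 16, so Player II's minimax is 16. These differ, so the equilibrium is in mixed strategies.
Let Player I play A with probability p. Player II is indifferent when 12p + 17(1−p) = 16p + 5(1−p), giving p = 3/4.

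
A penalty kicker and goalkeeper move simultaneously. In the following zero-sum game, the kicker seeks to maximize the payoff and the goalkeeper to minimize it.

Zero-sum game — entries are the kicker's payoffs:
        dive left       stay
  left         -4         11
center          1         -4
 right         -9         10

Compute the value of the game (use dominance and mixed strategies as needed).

-1/4

Row right is strictly dominated by row left, so the kicker never plays it.
The remaining 2×2 game on (left, center) × (dive left, stay) has no saddle point. Let the kicker play left with probability p; indifference gives −4p + (1−p) = 11p − 4(1−p), so p = 1/4.
Similarly the goalkeeper's optimal q on dive left is 3/4, and the value is -4·(3/4) + (11)·(1/4) = -1/4.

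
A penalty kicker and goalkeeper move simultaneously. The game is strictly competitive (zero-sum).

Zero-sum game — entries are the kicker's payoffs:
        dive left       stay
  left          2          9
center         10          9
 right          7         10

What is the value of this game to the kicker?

Row left is strictly dominated by row right, so the kicker never plays it.
The remaining 2×2 game on (center, right) × (dive left, stay) has no saddle point. Let the kicker play center with probability p; indifference gives 10p + 7(1−p) = 9p + 10(1−p), so p = 3/4.
Similarly the goalkeeper's optimal q on dive left is 1/4, and the value is 10·(1/4) + (9)·(3/4) = 37/4.

37/4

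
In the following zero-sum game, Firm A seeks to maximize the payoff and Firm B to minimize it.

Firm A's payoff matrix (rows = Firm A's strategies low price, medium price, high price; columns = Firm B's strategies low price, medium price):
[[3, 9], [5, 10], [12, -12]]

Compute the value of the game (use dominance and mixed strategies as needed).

Row low price is strictly dominated by row medium price, so Firm A never plays it.
The remaining 2×2 game on (medium price, high price) × (low price, medium price) has no saddle point. Let Firm A play medium price with probability p; indifference gives 5p + 12(1−p) = 10p − 12(1−p), so p = 24/29.
Similarly Firm B's optimal q on low price is 22/29, and the value is 5·(22/29) + (10)·(7/29) = 180/29.

180/29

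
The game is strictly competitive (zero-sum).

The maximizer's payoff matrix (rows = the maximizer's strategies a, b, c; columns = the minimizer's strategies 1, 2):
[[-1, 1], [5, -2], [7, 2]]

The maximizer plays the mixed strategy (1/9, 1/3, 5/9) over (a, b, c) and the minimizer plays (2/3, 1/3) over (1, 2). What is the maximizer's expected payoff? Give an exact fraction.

103/27

Against (2/3, 1/3), each row's expected payoff is a: -1/3; b: 8/3; c: 16/3.
Taking the (1/9, 1/3, 5/9)-weighted average: (1/9)·(-1/3) + (1/3)·(8/3) + (5/9)·(16/3) = 103/27.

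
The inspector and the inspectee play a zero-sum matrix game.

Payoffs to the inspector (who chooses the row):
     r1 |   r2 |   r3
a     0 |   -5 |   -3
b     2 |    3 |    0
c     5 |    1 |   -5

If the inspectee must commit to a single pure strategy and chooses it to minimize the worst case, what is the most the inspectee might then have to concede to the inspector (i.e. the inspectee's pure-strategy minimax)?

0

The worst case (largest entry) in each column is r1: 5, r2: 3, r3: 0.
The best (smallest) of these is 0.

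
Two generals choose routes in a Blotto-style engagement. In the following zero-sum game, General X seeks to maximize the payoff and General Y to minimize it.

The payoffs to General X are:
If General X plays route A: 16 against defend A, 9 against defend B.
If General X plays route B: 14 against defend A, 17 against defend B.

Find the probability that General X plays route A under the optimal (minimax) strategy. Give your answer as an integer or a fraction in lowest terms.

3/10

Row minima are 9 and 14, so General X's maximin is 14; column maxima are 16 and 17, so General Y's minimax is 16. These differ, so the equilibrium is in mixed strategies.
Let General X play route A with probability p. General Y is indifferent when 16p + 14(1−p) = 9p + 17(1−p), giving p = 3/10.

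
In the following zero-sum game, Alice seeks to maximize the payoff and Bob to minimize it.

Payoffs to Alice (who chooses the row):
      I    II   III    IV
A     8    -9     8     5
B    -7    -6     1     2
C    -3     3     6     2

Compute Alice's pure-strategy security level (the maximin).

-3

The worst-case payoff for each row is A: -9, B: -7, C: -3.
The best of these is -3.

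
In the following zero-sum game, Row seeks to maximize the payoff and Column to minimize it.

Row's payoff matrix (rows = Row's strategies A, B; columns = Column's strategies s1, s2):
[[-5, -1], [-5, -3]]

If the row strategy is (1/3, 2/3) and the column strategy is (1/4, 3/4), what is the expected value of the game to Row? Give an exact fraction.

-3

Against (1/4, 3/4), each row's expected payoff is A: -2; B: -7/2.
Taking the (1/3, 2/3)-weighted average: (1/3)·(-2) + (2/3)·(-7/2) = -3.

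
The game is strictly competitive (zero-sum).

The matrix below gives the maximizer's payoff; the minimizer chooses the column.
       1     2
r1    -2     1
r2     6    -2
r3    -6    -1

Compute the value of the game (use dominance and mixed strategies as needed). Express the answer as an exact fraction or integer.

2/11

Row r3 is strictly dominated by row r1, so the maximizer never plays it.
The remaining 2×2 game on (r1, r2) × (1, 2) has no saddle point. Let the maximizer play r1 with probability p; indifference gives −2p + 6(1−p) = p − 2(1−p), so p = 8/11.
Similarly the minimizer's optimal q on 1 is 3/11, and the value is -2·(3/11) + (1)·(8/11) = 2/11.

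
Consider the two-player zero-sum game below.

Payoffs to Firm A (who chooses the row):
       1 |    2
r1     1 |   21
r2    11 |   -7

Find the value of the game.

119/19

Row minima are 1 and -7, so Firm A's maximin is 1; column maxima are 11 and 21, so Firm B's minimax is 11. These differ, so the equilibrium is in mixed strategies.
Let Firm A play r1 with probability p. Firm B is indifferent when p + 11(1−p) = 21p − 7(1−p), giving p = 9/19.
Let Firm B play 1 with probability q. Firm A is indifferent when q + 21(1−q) = 11q − 7(1−q), giving q = 14/19.
The value is 1·(14/19) + (21)·(5/19) = 119/19.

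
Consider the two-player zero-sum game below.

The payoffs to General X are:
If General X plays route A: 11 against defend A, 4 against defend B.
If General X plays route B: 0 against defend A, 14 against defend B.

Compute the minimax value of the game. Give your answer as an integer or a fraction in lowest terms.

22/3

Row minima are 4 and 0, so General X's maximin is 4; column maxima are 11 and 14, so General Y's minimax is 11. These differ, so the equilibrium is in mixed strategies.
Let General X play route A with probability p. General Y is indifferent when 11p = 4p + 14(1−p), giving p = 2/3.
Let General Y play defend A with probability q. General X is indifferent when 11q + 4(1−q) = 14(1−q), giving q = 10/21.
The value is 11·(10/21) + (4)·(11/21) = 22/3.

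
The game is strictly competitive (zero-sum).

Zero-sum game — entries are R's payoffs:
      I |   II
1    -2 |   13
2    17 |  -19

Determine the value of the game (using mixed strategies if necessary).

61/17

Row minima are -2 and -19, so R's maximin is -2; column maxima are 17 and 13, so C's minimax is 13. These differ, so the equilibrium is in mixed strategies.
Let R play 1 with probability p. C is indifferent when −2p + 17(1−p) = 13p − 19(1−p), giving p = 12/17.
Let C play I with probability q. R is indifferent when −2q + 13(1−q) = 17q − 19(1−q), giving q = 32/51.
The value is -2·(32/51) + (13)·(19/51) = 61/17.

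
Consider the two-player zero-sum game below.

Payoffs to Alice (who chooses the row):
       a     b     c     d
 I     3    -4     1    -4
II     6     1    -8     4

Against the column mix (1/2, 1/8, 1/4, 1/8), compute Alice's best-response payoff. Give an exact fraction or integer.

I: (3)·(1/2) + (-4)·(1/8) + (1)·(1/4) + (-4)·(1/8) = 3/4.
II: (6)·(1/2) + (1)·(1/8) + (-8)·(1/4) + (4)·(1/8) = 13/8.
The best pure response is II with expected payoff 13/8.

13/8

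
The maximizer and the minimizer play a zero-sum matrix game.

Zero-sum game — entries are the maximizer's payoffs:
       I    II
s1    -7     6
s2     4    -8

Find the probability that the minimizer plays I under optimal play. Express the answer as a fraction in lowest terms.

14/25

Row minima are -7 and -8, so the maximizer's maximin is -7; column maxima are 4 and 6, so the minimizer's minimax is 4. These differ, so the equilibrium is in mixed strategies.
Let the minimizer play I with probability q. The maximizer is indifferent when −7q + 6(1−q) = 4q − 8(1−q), giving q = 14/25.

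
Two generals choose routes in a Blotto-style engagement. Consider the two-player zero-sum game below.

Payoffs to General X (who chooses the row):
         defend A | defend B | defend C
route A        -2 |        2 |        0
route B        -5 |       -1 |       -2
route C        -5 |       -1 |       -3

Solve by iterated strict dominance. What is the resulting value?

Column defend B is strictly dominated by defend A for General Y (-2<2, -5<-1, -5<-1); eliminate defend B.
Row route B is strictly dominated by row route A (-2>-5, 0>-2); eliminate route B.
Row route C is strictly dominated by row route A (-2>-5, 0>-3); eliminate route C.
Column defend C is strictly dominated by defend A for General Y (-2<0); eliminate defend C.
Only (route A, defend A) remains, with payoff -2.

-2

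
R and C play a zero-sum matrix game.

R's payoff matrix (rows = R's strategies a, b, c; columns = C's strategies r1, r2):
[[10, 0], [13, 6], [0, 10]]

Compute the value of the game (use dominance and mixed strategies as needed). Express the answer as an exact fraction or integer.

Row a is strictly dominated by row b, so R never plays it.
The remaining 2×2 game on (b, c) × (r1, r2) has no saddle point. Let R play b with probability p; indifference gives 13p = 6p + 10(1−p), so p = 10/17.
Similarly C's optimal q on r1 is 4/17, and the value is 13·(4/17) + (6)·(13/17) = 130/17.

130/17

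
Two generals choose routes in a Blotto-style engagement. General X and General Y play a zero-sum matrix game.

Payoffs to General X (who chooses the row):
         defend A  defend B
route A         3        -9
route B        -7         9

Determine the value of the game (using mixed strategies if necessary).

Row minima are -9 and -7, so General X's maximin is -7; column maxima are 3 and 9, so General Y's minimax is 3. These differ, so the equilibrium is in mixed strategies.
Let General X play route A with probability p. General Y is indifferent when 3p − 7(1−p) = −9p + 9(1−p), giving p = 4/7.
Let General Y play defend A with probability q. General X is indifferent when 3q − 9(1−q) = −7q + 9(1−q), giving q = 9/14.
The value is 3·(9/14) + (-9)·(5/14) = -9/7.

-9/7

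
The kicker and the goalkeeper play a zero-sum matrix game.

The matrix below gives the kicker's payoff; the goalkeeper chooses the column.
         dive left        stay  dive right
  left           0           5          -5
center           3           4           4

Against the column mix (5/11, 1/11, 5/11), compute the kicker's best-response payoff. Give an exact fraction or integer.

39/11

left: (0)·(5/11) + (5)·(1/11) + (-5)·(5/11) = -20/11.
center: (3)·(5/11) + (4)·(1/11) + (4)·(5/11) = 39/11.
The best pure response is center with expected payoff 39/11.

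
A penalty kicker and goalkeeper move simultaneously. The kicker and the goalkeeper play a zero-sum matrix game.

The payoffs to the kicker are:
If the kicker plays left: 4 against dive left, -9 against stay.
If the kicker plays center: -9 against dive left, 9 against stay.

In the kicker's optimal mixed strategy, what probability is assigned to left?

Row minima are -9 and -9, so the kicker's maximin is -9; column maxima are 4 and 9, so the goalkeeper's minimax is 4. These differ, so the equilibrium is in mixed strategies.
Let the kicker play left with probability p. The goalkeeper is indifferent when 4p − 9(1−p) = −9p + 9(1−p), giving p = 18/31.

18/31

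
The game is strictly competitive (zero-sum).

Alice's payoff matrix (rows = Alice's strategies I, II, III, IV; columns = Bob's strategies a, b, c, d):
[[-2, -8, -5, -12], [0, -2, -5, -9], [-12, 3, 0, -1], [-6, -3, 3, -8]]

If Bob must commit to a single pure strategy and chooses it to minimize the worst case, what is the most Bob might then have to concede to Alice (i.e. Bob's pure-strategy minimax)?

The worst case (largest entry) in each column is a: 0, b: 3, c: 3, d: -1.
The best (smallest) of these is -1.

-1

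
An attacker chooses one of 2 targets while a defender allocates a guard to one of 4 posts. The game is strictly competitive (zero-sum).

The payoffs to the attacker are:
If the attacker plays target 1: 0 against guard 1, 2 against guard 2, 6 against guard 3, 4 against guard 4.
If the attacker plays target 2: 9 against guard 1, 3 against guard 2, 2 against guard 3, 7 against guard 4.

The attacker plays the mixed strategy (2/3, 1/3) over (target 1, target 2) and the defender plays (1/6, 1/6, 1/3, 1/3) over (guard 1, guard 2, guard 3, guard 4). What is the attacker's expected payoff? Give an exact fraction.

37/9

Against (1/6, 1/6, 1/3, 1/3), each row's expected payoff is target 1: 11/3; target 2: 5.
Taking the (2/3, 1/3)-weighted average: (2/3)·(11/3) + (1/3)·(5) = 37/9.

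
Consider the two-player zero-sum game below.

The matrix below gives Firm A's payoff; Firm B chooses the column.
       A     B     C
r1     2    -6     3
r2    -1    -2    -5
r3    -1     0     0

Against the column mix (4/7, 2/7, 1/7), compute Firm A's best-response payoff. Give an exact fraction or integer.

r1: (2)·(4/7) + (-6)·(2/7) + (3)·(1/7) = -1/7.
r2: (-1)·(4/7) + (-2)·(2/7) + (-5)·(1/7) = -13/7.
r3: (-1)·(4/7) + (0)·(2/7) + (0)·(1/7) = -4/7.
The best pure response is r1 with expected payoff -1/7.

-1/7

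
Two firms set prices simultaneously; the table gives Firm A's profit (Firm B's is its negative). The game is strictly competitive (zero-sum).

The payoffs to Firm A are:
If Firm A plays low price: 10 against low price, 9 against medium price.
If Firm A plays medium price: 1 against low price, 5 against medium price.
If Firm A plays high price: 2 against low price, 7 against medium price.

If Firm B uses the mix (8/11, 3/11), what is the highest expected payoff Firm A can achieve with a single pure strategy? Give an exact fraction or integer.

low price: (10)·(8/11) + (9)·(3/11) = 107/11.
medium price: (1)·(8/11) + (5)·(3/11) = 23/11.
high price: (2)·(8/11) + (7)·(3/11) = 37/11.
The best pure response is low price with expected payoff 107/11.

107/11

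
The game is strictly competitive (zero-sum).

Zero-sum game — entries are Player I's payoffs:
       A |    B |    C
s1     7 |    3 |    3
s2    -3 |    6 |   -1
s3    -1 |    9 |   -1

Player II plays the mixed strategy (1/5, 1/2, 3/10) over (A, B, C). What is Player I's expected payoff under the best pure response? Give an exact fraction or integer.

4

s1: (7)·(1/5) + (3)·(1/2) + (3)·(3/10) = 19/5.
s2: (-3)·(1/5) + (6)·(1/2) + (-1)·(3/10) = 21/10.
s3: (-1)·(1/5) + (9)·(1/2) + (-1)·(3/10) = 4.
The best pure response is s3 with expected payoff 4.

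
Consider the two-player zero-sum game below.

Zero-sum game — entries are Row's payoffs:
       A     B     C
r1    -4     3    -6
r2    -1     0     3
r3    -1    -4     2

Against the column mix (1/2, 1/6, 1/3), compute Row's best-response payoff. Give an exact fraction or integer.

1/2

r1: (-4)·(1/2) + (3)·(1/6) + (-6)·(1/3) = -7/2.
r2: (-1)·(1/2) + (0)·(1/6) + (3)·(1/3) = 1/2.
r3: (-1)·(1/2) + (-4)·(1/6) + (2)·(1/3) = -1/2.
The best pure response is r2 with expected payoff 1/2.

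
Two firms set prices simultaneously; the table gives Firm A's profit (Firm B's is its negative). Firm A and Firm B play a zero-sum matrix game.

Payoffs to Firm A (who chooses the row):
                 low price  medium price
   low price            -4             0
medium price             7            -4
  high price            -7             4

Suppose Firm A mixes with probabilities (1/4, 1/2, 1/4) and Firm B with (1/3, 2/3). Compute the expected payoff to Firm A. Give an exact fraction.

-5/12

Against (1/3, 2/3), each row's expected payoff is low price: -4/3; medium price: -1/3; high price: 1/3.
Taking the (1/4, 1/2, 1/4)-weighted average: (1/4)·(-4/3) + (1/2)·(-1/3) + (1/4)·(1/3) = -5/12.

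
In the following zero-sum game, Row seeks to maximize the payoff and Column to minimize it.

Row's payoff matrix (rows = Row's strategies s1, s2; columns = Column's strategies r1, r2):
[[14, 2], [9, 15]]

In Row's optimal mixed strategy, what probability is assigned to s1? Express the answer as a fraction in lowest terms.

1/3

Row minima are 2 and 9, so Row's maximin is 9; column maxima are 14 and 15, so Column's minimax is 14. These differ, so the equilibrium is in mixed strategies.
Let Row play s1 with probability p. Column is indifferent when 14p + 9(1−p) = 2p + 15(1−p), giving p = 1/3.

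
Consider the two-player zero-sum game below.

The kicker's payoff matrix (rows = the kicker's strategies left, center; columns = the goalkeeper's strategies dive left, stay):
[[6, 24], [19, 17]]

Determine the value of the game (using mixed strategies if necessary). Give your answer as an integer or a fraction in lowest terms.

177/10

Row minima are 6 and 17, so the kicker's maximin is 17; column maxima are 19 and 24, so the goalkeeper's minimax is 19. These differ, so the equilibrium is in mixed strategies.
Let the kicker play left with probability p. The goalkeeper is indifferent when 6p + 19(1−p) = 24p + 17(1−p), giving p = 1/10.
Let the goalkeeper play dive left with probability q. The kicker is indifferent when 6q + 24(1−q) = 19q + 17(1−q), giving q = 7/20.
The value is 6·(7/20) + (24)·(13/20) = 177/10.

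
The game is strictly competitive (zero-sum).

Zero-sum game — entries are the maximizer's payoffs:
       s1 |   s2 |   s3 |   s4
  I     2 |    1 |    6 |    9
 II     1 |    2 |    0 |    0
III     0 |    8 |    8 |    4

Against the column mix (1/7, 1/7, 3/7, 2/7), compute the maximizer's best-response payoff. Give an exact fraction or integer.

40/7

I: (2)·(1/7) + (1)·(1/7) + (6)·(3/7) + (9)·(2/7) = 39/7.
II: (1)·(1/7) + (2)·(1/7) + (0)·(3/7) + (0)·(2/7) = 3/7.
III: (0)·(1/7) + (8)·(1/7) + (8)·(3/7) + (4)·(2/7) = 40/7.
The best pure response is III with expected payoff 40/7.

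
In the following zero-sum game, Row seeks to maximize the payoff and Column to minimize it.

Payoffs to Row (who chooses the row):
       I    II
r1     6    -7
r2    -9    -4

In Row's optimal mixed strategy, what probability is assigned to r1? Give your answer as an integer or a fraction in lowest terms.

Row minima are -7 and -9, so Row's maximin is -7; column maxima are 6 and -4, so Column's minimax is -4. These differ, so the equilibrium is in mixed strategies.
Let Row play r1 with probability p. Column is indifferent when 6p − 9(1−p) = −7p − 4(1−p), giving p = 5/18.

5/18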